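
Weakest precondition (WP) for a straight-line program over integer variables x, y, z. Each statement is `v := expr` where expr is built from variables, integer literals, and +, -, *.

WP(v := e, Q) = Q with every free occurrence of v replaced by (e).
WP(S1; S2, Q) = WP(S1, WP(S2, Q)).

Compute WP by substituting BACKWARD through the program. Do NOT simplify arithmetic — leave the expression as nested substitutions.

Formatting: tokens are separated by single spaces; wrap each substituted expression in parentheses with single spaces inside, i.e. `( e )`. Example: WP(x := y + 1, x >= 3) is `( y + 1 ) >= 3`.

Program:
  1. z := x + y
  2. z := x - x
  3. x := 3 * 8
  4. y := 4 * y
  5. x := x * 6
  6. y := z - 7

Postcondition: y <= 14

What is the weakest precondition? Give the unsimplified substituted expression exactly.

post: y <= 14
stmt 6: y := z - 7  -- replace 1 occurrence(s) of y with (z - 7)
  => ( z - 7 ) <= 14
stmt 5: x := x * 6  -- replace 0 occurrence(s) of x with (x * 6)
  => ( z - 7 ) <= 14
stmt 4: y := 4 * y  -- replace 0 occurrence(s) of y with (4 * y)
  => ( z - 7 ) <= 14
stmt 3: x := 3 * 8  -- replace 0 occurrence(s) of x with (3 * 8)
  => ( z - 7 ) <= 14
stmt 2: z := x - x  -- replace 1 occurrence(s) of z with (x - x)
  => ( ( x - x ) - 7 ) <= 14
stmt 1: z := x + y  -- replace 0 occurrence(s) of z with (x + y)
  => ( ( x - x ) - 7 ) <= 14

Answer: ( ( x - x ) - 7 ) <= 14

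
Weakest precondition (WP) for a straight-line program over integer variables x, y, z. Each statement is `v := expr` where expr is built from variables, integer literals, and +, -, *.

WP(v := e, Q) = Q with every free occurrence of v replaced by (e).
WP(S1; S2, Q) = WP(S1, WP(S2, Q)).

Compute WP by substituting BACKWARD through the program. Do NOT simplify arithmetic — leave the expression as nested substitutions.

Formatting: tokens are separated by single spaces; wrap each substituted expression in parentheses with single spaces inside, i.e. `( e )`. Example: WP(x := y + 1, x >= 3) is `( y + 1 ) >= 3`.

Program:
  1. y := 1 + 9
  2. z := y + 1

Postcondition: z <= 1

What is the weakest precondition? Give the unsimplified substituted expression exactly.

Answer: ( ( 1 + 9 ) + 1 ) <= 1

Derivation:
post: z <= 1
stmt 2: z := y + 1  -- replace 1 occurrence(s) of z with (y + 1)
  => ( y + 1 ) <= 1
stmt 1: y := 1 + 9  -- replace 1 occurrence(s) of y with (1 + 9)
  => ( ( 1 + 9 ) + 1 ) <= 1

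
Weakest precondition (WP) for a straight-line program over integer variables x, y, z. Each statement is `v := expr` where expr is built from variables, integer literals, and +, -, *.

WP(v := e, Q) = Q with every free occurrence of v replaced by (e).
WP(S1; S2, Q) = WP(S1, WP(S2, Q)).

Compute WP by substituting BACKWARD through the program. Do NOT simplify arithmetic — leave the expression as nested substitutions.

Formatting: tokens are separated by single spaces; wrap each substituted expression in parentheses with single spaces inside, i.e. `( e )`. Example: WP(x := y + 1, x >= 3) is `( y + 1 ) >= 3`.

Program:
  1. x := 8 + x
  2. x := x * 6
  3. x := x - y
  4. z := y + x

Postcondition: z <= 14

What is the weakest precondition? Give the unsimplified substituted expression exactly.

post: z <= 14
stmt 4: z := y + x  -- replace 1 occurrence(s) of z with (y + x)
  => ( y + x ) <= 14
stmt 3: x := x - y  -- replace 1 occurrence(s) of x with (x - y)
  => ( y + ( x - y ) ) <= 14
stmt 2: x := x * 6  -- replace 1 occurrence(s) of x with (x * 6)
  => ( y + ( ( x * 6 ) - y ) ) <= 14
stmt 1: x := 8 + x  -- replace 1 occurrence(s) of x with (8 + x)
  => ( y + ( ( ( 8 + x ) * 6 ) - y ) ) <= 14

Answer: ( y + ( ( ( 8 + x ) * 6 ) - y ) ) <= 14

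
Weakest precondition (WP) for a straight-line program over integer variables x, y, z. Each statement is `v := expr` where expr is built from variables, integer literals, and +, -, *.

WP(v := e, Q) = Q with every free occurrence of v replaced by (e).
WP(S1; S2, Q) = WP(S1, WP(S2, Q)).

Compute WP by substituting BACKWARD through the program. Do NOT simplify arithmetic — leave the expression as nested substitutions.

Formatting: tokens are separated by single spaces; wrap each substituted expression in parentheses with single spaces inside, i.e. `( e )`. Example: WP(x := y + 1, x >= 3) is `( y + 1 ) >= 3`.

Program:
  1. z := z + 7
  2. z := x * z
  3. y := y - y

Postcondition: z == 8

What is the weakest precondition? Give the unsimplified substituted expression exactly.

post: z == 8
stmt 3: y := y - y  -- replace 0 occurrence(s) of y with (y - y)
  => z == 8
stmt 2: z := x * z  -- replace 1 occurrence(s) of z with (x * z)
  => ( x * z ) == 8
stmt 1: z := z + 7  -- replace 1 occurrence(s) of z with (z + 7)
  => ( x * ( z + 7 ) ) == 8

Answer: ( x * ( z + 7 ) ) == 8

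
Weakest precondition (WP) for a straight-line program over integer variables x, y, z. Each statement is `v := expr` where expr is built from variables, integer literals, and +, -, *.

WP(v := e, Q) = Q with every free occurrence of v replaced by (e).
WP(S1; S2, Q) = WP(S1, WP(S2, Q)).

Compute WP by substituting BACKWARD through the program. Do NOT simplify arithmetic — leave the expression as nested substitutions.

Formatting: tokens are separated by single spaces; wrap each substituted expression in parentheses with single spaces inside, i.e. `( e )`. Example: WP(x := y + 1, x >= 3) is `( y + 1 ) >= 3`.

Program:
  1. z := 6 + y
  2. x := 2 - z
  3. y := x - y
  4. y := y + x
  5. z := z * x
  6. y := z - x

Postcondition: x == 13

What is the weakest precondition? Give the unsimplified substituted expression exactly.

post: x == 13
stmt 6: y := z - x  -- replace 0 occurrence(s) of y with (z - x)
  => x == 13
stmt 5: z := z * x  -- replace 0 occurrence(s) of z with (z * x)
  => x == 13
stmt 4: y := y + x  -- replace 0 occurrence(s) of y with (y + x)
  => x == 13
stmt 3: y := x - y  -- replace 0 occurrence(s) of y with (x - y)
  => x == 13
stmt 2: x := 2 - z  -- replace 1 occurrence(s) of x with (2 - z)
  => ( 2 - z ) == 13
stmt 1: z := 6 + y  -- replace 1 occurrence(s) of z with (6 + y)
  => ( 2 - ( 6 + y ) ) == 13

Answer: ( 2 - ( 6 + y ) ) == 13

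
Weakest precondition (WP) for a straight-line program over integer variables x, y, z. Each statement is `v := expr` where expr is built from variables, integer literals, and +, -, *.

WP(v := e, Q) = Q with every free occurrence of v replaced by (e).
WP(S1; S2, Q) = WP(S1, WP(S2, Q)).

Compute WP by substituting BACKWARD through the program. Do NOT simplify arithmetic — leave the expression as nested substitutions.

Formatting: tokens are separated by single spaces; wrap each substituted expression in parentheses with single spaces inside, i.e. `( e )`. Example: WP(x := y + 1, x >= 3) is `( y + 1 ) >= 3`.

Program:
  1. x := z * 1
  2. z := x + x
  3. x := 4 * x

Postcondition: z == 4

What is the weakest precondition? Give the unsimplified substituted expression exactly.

Answer: ( ( z * 1 ) + ( z * 1 ) ) == 4

Derivation:
post: z == 4
stmt 3: x := 4 * x  -- replace 0 occurrence(s) of x with (4 * x)
  => z == 4
stmt 2: z := x + x  -- replace 1 occurrence(s) of z with (x + x)
  => ( x + x ) == 4
stmt 1: x := z * 1  -- replace 2 occurrence(s) of x with (z * 1)
  => ( ( z * 1 ) + ( z * 1 ) ) == 4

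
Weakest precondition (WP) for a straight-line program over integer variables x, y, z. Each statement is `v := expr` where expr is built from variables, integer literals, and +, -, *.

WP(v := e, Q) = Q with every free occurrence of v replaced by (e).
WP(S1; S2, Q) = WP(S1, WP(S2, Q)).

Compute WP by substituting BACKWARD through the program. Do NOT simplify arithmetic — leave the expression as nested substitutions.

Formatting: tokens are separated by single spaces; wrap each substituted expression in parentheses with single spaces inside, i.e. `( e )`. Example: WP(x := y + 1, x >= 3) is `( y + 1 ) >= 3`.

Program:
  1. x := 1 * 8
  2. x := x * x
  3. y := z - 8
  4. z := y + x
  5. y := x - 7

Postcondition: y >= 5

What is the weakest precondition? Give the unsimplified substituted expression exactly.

post: y >= 5
stmt 5: y := x - 7  -- replace 1 occurrence(s) of y with (x - 7)
  => ( x - 7 ) >= 5
stmt 4: z := y + x  -- replace 0 occurrence(s) of z with (y + x)
  => ( x - 7 ) >= 5
stmt 3: y := z - 8  -- replace 0 occurrence(s) of y with (z - 8)
  => ( x - 7 ) >= 5
stmt 2: x := x * x  -- replace 1 occurrence(s) of x with (x * x)
  => ( ( x * x ) - 7 ) >= 5
stmt 1: x := 1 * 8  -- replace 2 occurrence(s) of x with (1 * 8)
  => ( ( ( 1 * 8 ) * ( 1 * 8 ) ) - 7 ) >= 5

Answer: ( ( ( 1 * 8 ) * ( 1 * 8 ) ) - 7 ) >= 5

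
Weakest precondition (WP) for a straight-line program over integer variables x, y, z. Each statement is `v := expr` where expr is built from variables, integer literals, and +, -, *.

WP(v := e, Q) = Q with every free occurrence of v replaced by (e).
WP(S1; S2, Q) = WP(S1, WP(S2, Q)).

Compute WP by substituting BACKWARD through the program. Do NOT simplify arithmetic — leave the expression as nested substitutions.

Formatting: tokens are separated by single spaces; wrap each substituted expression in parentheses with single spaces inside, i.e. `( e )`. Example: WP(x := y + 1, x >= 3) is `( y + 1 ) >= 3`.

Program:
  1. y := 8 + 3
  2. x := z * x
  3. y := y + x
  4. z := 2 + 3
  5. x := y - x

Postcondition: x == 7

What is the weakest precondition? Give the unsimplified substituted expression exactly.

Answer: ( ( ( 8 + 3 ) + ( z * x ) ) - ( z * x ) ) == 7

Derivation:
post: x == 7
stmt 5: x := y - x  -- replace 1 occurrence(s) of x with (y - x)
  => ( y - x ) == 7
stmt 4: z := 2 + 3  -- replace 0 occurrence(s) of z with (2 + 3)
  => ( y - x ) == 7
stmt 3: y := y + x  -- replace 1 occurrence(s) of y with (y + x)
  => ( ( y + x ) - x ) == 7
stmt 2: x := z * x  -- replace 2 occurrence(s) of x with (z * x)
  => ( ( y + ( z * x ) ) - ( z * x ) ) == 7
stmt 1: y := 8 + 3  -- replace 1 occurrence(s) of y with (8 + 3)
  => ( ( ( 8 + 3 ) + ( z * x ) ) - ( z * x ) ) == 7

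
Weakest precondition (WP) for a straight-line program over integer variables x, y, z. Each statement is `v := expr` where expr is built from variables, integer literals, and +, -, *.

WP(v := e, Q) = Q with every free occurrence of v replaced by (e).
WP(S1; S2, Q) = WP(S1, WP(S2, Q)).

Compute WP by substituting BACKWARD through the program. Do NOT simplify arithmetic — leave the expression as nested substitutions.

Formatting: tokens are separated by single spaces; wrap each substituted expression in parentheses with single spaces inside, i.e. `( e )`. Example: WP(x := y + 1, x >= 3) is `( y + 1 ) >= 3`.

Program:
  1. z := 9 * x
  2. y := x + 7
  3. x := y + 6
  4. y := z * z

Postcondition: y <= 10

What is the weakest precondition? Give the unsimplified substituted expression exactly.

Answer: ( ( 9 * x ) * ( 9 * x ) ) <= 10

Derivation:
post: y <= 10
stmt 4: y := z * z  -- replace 1 occurrence(s) of y with (z * z)
  => ( z * z ) <= 10
stmt 3: x := y + 6  -- replace 0 occurrence(s) of x with (y + 6)
  => ( z * z ) <= 10
stmt 2: y := x + 7  -- replace 0 occurrence(s) of y with (x + 7)
  => ( z * z ) <= 10
stmt 1: z := 9 * x  -- replace 2 occurrence(s) of z with (9 * x)
  => ( ( 9 * x ) * ( 9 * x ) ) <= 10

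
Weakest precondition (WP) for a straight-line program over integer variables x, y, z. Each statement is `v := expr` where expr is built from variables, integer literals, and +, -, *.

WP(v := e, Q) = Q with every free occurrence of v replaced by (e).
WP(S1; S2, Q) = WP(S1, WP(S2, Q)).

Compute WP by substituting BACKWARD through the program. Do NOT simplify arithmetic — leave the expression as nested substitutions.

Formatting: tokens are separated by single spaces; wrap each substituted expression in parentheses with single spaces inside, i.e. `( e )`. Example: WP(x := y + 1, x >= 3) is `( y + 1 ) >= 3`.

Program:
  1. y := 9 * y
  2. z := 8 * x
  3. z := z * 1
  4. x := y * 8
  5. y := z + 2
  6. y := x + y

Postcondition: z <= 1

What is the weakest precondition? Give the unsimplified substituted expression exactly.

post: z <= 1
stmt 6: y := x + y  -- replace 0 occurrence(s) of y with (x + y)
  => z <= 1
stmt 5: y := z + 2  -- replace 0 occurrence(s) of y with (z + 2)
  => z <= 1
stmt 4: x := y * 8  -- replace 0 occurrence(s) of x with (y * 8)
  => z <= 1
stmt 3: z := z * 1  -- replace 1 occurrence(s) of z with (z * 1)
  => ( z * 1 ) <= 1
stmt 2: z := 8 * x  -- replace 1 occurrence(s) of z with (8 * x)
  => ( ( 8 * x ) * 1 ) <= 1
stmt 1: y := 9 * y  -- replace 0 occurrence(s) of y with (9 * y)
  => ( ( 8 * x ) * 1 ) <= 1

Answer: ( ( 8 * x ) * 1 ) <= 1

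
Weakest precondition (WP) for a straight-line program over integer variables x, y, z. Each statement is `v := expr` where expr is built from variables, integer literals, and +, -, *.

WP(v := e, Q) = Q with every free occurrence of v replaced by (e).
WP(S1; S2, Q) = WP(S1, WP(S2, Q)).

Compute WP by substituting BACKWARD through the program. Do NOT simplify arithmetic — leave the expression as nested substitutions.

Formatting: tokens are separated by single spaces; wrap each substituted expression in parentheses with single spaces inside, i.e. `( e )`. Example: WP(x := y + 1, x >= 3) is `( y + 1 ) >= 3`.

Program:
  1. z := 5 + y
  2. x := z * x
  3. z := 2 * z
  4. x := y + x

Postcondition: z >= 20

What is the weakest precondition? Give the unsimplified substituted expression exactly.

post: z >= 20
stmt 4: x := y + x  -- replace 0 occurrence(s) of x with (y + x)
  => z >= 20
stmt 3: z := 2 * z  -- replace 1 occurrence(s) of z with (2 * z)
  => ( 2 * z ) >= 20
stmt 2: x := z * x  -- replace 0 occurrence(s) of x with (z * x)
  => ( 2 * z ) >= 20
stmt 1: z := 5 + y  -- replace 1 occurrence(s) of z with (5 + y)
  => ( 2 * ( 5 + y ) ) >= 20

Answer: ( 2 * ( 5 + y ) ) >= 20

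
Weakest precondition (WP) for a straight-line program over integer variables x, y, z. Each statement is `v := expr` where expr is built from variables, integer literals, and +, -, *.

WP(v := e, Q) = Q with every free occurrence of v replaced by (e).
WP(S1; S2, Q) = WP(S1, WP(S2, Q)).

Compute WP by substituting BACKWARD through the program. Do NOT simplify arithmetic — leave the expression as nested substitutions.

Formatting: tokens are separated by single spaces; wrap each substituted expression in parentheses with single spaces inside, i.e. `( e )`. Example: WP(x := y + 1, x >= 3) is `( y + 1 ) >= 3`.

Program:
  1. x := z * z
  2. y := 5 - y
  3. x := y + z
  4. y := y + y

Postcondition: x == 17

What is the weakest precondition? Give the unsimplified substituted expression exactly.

post: x == 17
stmt 4: y := y + y  -- replace 0 occurrence(s) of y with (y + y)
  => x == 17
stmt 3: x := y + z  -- replace 1 occurrence(s) of x with (y + z)
  => ( y + z ) == 17
stmt 2: y := 5 - y  -- replace 1 occurrence(s) of y with (5 - y)
  => ( ( 5 - y ) + z ) == 17
stmt 1: x := z * z  -- replace 0 occurrence(s) of x with (z * z)
  => ( ( 5 - y ) + z ) == 17

Answer: ( ( 5 - y ) + z ) == 17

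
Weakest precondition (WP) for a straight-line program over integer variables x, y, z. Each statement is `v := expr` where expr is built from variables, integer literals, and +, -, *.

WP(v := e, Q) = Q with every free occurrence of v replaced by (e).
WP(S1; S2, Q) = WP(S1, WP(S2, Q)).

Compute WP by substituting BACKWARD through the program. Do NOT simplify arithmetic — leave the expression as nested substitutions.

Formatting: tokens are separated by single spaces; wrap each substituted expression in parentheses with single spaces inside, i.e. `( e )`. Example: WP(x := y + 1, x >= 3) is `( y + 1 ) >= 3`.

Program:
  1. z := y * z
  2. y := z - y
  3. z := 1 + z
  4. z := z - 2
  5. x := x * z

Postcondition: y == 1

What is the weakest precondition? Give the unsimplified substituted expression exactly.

Answer: ( ( y * z ) - y ) == 1

Derivation:
post: y == 1
stmt 5: x := x * z  -- replace 0 occurrence(s) of x with (x * z)
  => y == 1
stmt 4: z := z - 2  -- replace 0 occurrence(s) of z with (z - 2)
  => y == 1
stmt 3: z := 1 + z  -- replace 0 occurrence(s) of z with (1 + z)
  => y == 1
stmt 2: y := z - y  -- replace 1 occurrence(s) of y with (z - y)
  => ( z - y ) == 1
stmt 1: z := y * z  -- replace 1 occurrence(s) of z with (y * z)
  => ( ( y * z ) - y ) == 1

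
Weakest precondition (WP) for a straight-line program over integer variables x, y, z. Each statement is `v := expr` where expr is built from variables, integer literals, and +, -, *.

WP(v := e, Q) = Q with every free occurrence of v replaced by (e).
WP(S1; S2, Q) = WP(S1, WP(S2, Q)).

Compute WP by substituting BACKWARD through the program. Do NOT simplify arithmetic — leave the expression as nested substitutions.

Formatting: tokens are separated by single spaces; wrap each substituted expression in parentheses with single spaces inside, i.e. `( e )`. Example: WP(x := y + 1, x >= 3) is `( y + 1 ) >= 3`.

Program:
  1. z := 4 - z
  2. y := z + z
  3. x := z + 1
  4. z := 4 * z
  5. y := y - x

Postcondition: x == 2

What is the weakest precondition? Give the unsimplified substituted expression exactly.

Answer: ( ( 4 - z ) + 1 ) == 2

Derivation:
post: x == 2
stmt 5: y := y - x  -- replace 0 occurrence(s) of y with (y - x)
  => x == 2
stmt 4: z := 4 * z  -- replace 0 occurrence(s) of z with (4 * z)
  => x == 2
stmt 3: x := z + 1  -- replace 1 occurrence(s) of x with (z + 1)
  => ( z + 1 ) == 2
stmt 2: y := z + z  -- replace 0 occurrence(s) of y with (z + z)
  => ( z + 1 ) == 2
stmt 1: z := 4 - z  -- replace 1 occurrence(s) of z with (4 - z)
  => ( ( 4 - z ) + 1 ) == 2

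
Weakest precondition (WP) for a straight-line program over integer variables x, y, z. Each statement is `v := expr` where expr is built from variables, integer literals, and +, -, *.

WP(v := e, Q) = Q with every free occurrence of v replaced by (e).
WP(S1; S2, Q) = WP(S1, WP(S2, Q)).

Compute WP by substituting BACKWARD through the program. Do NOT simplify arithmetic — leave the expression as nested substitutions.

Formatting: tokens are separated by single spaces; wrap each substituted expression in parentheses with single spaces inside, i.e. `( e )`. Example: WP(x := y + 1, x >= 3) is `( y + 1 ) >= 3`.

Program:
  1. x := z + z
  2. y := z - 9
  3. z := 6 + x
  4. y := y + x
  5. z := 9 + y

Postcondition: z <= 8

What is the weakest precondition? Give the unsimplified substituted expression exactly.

post: z <= 8
stmt 5: z := 9 + y  -- replace 1 occurrence(s) of z with (9 + y)
  => ( 9 + y ) <= 8
stmt 4: y := y + x  -- replace 1 occurrence(s) of y with (y + x)
  => ( 9 + ( y + x ) ) <= 8
stmt 3: z := 6 + x  -- replace 0 occurrence(s) of z with (6 + x)
  => ( 9 + ( y + x ) ) <= 8
stmt 2: y := z - 9  -- replace 1 occurrence(s) of y with (z - 9)
  => ( 9 + ( ( z - 9 ) + x ) ) <= 8
stmt 1: x := z + z  -- replace 1 occurrence(s) of x with (z + z)
  => ( 9 + ( ( z - 9 ) + ( z + z ) ) ) <= 8

Answer: ( 9 + ( ( z - 9 ) + ( z + z ) ) ) <= 8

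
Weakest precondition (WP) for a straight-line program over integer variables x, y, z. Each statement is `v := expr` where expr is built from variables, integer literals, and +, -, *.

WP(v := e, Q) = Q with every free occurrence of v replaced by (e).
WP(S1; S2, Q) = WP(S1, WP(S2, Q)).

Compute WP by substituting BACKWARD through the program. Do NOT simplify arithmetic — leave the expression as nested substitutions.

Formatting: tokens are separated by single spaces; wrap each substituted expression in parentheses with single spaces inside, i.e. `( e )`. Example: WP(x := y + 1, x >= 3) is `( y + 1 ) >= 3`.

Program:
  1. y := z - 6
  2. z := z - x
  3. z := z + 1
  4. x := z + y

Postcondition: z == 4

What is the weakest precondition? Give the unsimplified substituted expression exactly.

Answer: ( ( z - x ) + 1 ) == 4

Derivation:
post: z == 4
stmt 4: x := z + y  -- replace 0 occurrence(s) of x with (z + y)
  => z == 4
stmt 3: z := z + 1  -- replace 1 occurrence(s) of z with (z + 1)
  => ( z + 1 ) == 4
stmt 2: z := z - x  -- replace 1 occurrence(s) of z with (z - x)
  => ( ( z - x ) + 1 ) == 4
stmt 1: y := z - 6  -- replace 0 occurrence(s) of y with (z - 6)
  => ( ( z - x ) + 1 ) == 4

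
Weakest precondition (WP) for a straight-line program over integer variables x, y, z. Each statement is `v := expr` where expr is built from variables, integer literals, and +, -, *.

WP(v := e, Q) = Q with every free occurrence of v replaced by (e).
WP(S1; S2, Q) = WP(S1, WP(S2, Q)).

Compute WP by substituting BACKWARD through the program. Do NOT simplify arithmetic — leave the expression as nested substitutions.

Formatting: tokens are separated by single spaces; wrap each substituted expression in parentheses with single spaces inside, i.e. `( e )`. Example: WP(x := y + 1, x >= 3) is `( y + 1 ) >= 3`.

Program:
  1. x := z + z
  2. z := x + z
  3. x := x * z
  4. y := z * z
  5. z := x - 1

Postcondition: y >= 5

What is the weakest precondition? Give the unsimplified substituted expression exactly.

Answer: ( ( ( z + z ) + z ) * ( ( z + z ) + z ) ) >= 5

Derivation:
post: y >= 5
stmt 5: z := x - 1  -- replace 0 occurrence(s) of z with (x - 1)
  => y >= 5
stmt 4: y := z * z  -- replace 1 occurrence(s) of y with (z * z)
  => ( z * z ) >= 5
stmt 3: x := x * z  -- replace 0 occurrence(s) of x with (x * z)
  => ( z * z ) >= 5
stmt 2: z := x + z  -- replace 2 occurrence(s) of z with (x + z)
  => ( ( x + z ) * ( x + z ) ) >= 5
stmt 1: x := z + z  -- replace 2 occurrence(s) of x with (z + z)
  => ( ( ( z + z ) + z ) * ( ( z + z ) + z ) ) >= 5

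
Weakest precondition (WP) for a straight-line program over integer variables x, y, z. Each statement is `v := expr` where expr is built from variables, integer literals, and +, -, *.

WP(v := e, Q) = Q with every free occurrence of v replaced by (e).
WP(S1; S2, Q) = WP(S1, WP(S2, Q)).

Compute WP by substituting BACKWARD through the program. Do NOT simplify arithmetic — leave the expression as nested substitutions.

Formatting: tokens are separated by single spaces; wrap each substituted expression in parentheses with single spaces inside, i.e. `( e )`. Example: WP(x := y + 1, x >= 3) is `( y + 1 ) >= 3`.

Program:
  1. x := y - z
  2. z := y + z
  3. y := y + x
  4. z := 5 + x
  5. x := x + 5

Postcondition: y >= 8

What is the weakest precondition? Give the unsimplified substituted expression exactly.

post: y >= 8
stmt 5: x := x + 5  -- replace 0 occurrence(s) of x with (x + 5)
  => y >= 8
stmt 4: z := 5 + x  -- replace 0 occurrence(s) of z with (5 + x)
  => y >= 8
stmt 3: y := y + x  -- replace 1 occurrence(s) of y with (y + x)
  => ( y + x ) >= 8
stmt 2: z := y + z  -- replace 0 occurrence(s) of z with (y + z)
  => ( y + x ) >= 8
stmt 1: x := y - z  -- replace 1 occurrence(s) of x with (y - z)
  => ( y + ( y - z ) ) >= 8

Answer: ( y + ( y - z ) ) >= 8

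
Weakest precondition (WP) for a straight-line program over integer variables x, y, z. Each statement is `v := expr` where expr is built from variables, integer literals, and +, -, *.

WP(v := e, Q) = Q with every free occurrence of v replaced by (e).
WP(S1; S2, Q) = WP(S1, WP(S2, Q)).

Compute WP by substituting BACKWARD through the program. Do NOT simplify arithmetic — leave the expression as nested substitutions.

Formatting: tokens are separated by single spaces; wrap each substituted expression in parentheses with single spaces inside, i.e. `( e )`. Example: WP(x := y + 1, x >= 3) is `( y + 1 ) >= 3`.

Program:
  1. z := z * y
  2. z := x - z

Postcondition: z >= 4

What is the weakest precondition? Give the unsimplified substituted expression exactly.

post: z >= 4
stmt 2: z := x - z  -- replace 1 occurrence(s) of z with (x - z)
  => ( x - z ) >= 4
stmt 1: z := z * y  -- replace 1 occurrence(s) of z with (z * y)
  => ( x - ( z * y ) ) >= 4

Answer: ( x - ( z * y ) ) >= 4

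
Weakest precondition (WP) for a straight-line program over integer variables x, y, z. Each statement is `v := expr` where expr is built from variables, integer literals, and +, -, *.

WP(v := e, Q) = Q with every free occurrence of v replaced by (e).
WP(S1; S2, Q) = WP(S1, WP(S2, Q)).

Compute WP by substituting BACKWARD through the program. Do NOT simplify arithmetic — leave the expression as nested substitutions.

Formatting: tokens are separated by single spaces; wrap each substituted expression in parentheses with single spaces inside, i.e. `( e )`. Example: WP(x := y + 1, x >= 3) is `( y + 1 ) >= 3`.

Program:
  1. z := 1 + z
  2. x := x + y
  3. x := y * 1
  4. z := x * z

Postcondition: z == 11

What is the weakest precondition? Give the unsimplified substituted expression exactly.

Answer: ( ( y * 1 ) * ( 1 + z ) ) == 11

Derivation:
post: z == 11
stmt 4: z := x * z  -- replace 1 occurrence(s) of z with (x * z)
  => ( x * z ) == 11
stmt 3: x := y * 1  -- replace 1 occurrence(s) of x with (y * 1)
  => ( ( y * 1 ) * z ) == 11
stmt 2: x := x + y  -- replace 0 occurrence(s) of x with (x + y)
  => ( ( y * 1 ) * z ) == 11
stmt 1: z := 1 + z  -- replace 1 occurrence(s) of z with (1 + z)
  => ( ( y * 1 ) * ( 1 + z ) ) == 11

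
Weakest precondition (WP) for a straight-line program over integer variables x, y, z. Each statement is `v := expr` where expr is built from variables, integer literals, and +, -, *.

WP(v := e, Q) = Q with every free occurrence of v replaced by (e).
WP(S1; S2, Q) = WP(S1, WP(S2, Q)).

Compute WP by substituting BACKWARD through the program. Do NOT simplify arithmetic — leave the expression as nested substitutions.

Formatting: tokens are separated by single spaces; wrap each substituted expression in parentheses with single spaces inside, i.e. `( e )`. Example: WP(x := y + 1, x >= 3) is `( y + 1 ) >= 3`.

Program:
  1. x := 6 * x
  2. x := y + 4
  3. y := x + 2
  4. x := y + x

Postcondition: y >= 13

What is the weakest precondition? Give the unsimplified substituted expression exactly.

Answer: ( ( y + 4 ) + 2 ) >= 13

Derivation:
post: y >= 13
stmt 4: x := y + x  -- replace 0 occurrence(s) of x with (y + x)
  => y >= 13
stmt 3: y := x + 2  -- replace 1 occurrence(s) of y with (x + 2)
  => ( x + 2 ) >= 13
stmt 2: x := y + 4  -- replace 1 occurrence(s) of x with (y + 4)
  => ( ( y + 4 ) + 2 ) >= 13
stmt 1: x := 6 * x  -- replace 0 occurrence(s) of x with (6 * x)
  => ( ( y + 4 ) + 2 ) >= 13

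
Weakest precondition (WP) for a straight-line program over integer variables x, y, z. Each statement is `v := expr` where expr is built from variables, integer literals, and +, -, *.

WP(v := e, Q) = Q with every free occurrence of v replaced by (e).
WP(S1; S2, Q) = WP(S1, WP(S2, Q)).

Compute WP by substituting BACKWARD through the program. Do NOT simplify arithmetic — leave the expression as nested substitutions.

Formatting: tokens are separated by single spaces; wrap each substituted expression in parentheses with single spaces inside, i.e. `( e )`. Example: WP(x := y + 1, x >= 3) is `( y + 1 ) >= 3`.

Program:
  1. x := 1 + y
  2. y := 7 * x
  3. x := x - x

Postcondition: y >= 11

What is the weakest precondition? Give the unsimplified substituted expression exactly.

post: y >= 11
stmt 3: x := x - x  -- replace 0 occurrence(s) of x with (x - x)
  => y >= 11
stmt 2: y := 7 * x  -- replace 1 occurrence(s) of y with (7 * x)
  => ( 7 * x ) >= 11
stmt 1: x := 1 + y  -- replace 1 occurrence(s) of x with (1 + y)
  => ( 7 * ( 1 + y ) ) >= 11

Answer: ( 7 * ( 1 + y ) ) >= 11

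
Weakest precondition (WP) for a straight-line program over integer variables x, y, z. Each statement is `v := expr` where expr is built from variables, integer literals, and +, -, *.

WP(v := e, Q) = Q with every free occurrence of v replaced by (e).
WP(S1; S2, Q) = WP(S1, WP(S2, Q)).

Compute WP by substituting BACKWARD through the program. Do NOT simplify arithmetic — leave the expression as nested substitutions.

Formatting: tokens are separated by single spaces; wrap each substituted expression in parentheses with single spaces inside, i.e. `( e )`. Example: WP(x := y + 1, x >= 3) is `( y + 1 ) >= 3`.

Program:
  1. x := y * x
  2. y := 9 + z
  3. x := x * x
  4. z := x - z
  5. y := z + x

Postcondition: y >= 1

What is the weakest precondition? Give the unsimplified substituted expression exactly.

post: y >= 1
stmt 5: y := z + x  -- replace 1 occurrence(s) of y with (z + x)
  => ( z + x ) >= 1
stmt 4: z := x - z  -- replace 1 occurrence(s) of z with (x - z)
  => ( ( x - z ) + x ) >= 1
stmt 3: x := x * x  -- replace 2 occurrence(s) of x with (x * x)
  => ( ( ( x * x ) - z ) + ( x * x ) ) >= 1
stmt 2: y := 9 + z  -- replace 0 occurrence(s) of y with (9 + z)
  => ( ( ( x * x ) - z ) + ( x * x ) ) >= 1
stmt 1: x := y * x  -- replace 4 occurrence(s) of x with (y * x)
  => ( ( ( ( y * x ) * ( y * x ) ) - z ) + ( ( y * x ) * ( y * x ) ) ) >= 1

Answer: ( ( ( ( y * x ) * ( y * x ) ) - z ) + ( ( y * x ) * ( y * x ) ) ) >= 1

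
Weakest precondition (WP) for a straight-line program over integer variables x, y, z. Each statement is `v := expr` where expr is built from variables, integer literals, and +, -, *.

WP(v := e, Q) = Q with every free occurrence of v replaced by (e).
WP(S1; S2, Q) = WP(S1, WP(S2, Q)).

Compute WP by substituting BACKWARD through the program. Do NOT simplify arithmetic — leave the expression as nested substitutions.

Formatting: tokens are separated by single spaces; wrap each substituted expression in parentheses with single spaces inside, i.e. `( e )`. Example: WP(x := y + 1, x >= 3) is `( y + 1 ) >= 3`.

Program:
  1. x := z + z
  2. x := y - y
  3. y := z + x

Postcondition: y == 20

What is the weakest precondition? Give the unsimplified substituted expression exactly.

post: y == 20
stmt 3: y := z + x  -- replace 1 occurrence(s) of y with (z + x)
  => ( z + x ) == 20
stmt 2: x := y - y  -- replace 1 occurrence(s) of x with (y - y)
  => ( z + ( y - y ) ) == 20
stmt 1: x := z + z  -- replace 0 occurrence(s) of x with (z + z)
  => ( z + ( y - y ) ) == 20

Answer: ( z + ( y - y ) ) == 20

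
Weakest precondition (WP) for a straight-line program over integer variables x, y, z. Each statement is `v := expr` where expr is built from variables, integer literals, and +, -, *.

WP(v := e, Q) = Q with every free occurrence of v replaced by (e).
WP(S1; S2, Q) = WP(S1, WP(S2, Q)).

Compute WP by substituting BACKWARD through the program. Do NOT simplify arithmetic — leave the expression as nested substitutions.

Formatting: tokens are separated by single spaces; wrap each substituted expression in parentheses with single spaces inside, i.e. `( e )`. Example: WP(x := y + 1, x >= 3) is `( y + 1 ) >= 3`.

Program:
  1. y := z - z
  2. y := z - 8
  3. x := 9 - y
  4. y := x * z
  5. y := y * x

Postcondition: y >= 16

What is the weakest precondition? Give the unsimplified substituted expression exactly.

Answer: ( ( ( 9 - ( z - 8 ) ) * z ) * ( 9 - ( z - 8 ) ) ) >= 16

Derivation:
post: y >= 16
stmt 5: y := y * x  -- replace 1 occurrence(s) of y with (y * x)
  => ( y * x ) >= 16
stmt 4: y := x * z  -- replace 1 occurrence(s) of y with (x * z)
  => ( ( x * z ) * x ) >= 16
stmt 3: x := 9 - y  -- replace 2 occurrence(s) of x with (9 - y)
  => ( ( ( 9 - y ) * z ) * ( 9 - y ) ) >= 16
stmt 2: y := z - 8  -- replace 2 occurrence(s) of y with (z - 8)
  => ( ( ( 9 - ( z - 8 ) ) * z ) * ( 9 - ( z - 8 ) ) ) >= 16
stmt 1: y := z - z  -- replace 0 occurrence(s) of y with (z - z)
  => ( ( ( 9 - ( z - 8 ) ) * z ) * ( 9 - ( z - 8 ) ) ) >= 16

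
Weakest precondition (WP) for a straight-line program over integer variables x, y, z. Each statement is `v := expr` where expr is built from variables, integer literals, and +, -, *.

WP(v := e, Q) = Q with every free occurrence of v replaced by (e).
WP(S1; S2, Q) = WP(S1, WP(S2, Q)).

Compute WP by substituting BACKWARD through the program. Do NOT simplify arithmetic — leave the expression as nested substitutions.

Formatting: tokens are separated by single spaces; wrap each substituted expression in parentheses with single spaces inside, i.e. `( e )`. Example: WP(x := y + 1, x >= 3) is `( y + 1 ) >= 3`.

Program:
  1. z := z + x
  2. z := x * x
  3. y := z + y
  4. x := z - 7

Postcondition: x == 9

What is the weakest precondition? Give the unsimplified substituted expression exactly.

Answer: ( ( x * x ) - 7 ) == 9

Derivation:
post: x == 9
stmt 4: x := z - 7  -- replace 1 occurrence(s) of x with (z - 7)
  => ( z - 7 ) == 9
stmt 3: y := z + y  -- replace 0 occurrence(s) of y with (z + y)
  => ( z - 7 ) == 9
stmt 2: z := x * x  -- replace 1 occurrence(s) of z with (x * x)
  => ( ( x * x ) - 7 ) == 9
stmt 1: z := z + x  -- replace 0 occurrence(s) of z with (z + x)
  => ( ( x * x ) - 7 ) == 9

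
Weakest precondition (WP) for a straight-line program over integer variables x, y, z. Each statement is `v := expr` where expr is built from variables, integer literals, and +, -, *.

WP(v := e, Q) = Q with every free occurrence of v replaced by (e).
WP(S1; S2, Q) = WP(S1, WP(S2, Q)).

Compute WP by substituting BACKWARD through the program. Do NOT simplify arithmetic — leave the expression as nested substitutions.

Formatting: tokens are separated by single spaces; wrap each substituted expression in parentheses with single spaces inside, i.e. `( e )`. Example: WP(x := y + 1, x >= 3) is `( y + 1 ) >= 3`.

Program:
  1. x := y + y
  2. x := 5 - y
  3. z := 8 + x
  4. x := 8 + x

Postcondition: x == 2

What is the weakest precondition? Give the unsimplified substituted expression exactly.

Answer: ( 8 + ( 5 - y ) ) == 2

Derivation:
post: x == 2
stmt 4: x := 8 + x  -- replace 1 occurrence(s) of x with (8 + x)
  => ( 8 + x ) == 2
stmt 3: z := 8 + x  -- replace 0 occurrence(s) of z with (8 + x)
  => ( 8 + x ) == 2
stmt 2: x := 5 - y  -- replace 1 occurrence(s) of x with (5 - y)
  => ( 8 + ( 5 - y ) ) == 2
stmt 1: x := y + y  -- replace 0 occurrence(s) of x with (y + y)
  => ( 8 + ( 5 - y ) ) == 2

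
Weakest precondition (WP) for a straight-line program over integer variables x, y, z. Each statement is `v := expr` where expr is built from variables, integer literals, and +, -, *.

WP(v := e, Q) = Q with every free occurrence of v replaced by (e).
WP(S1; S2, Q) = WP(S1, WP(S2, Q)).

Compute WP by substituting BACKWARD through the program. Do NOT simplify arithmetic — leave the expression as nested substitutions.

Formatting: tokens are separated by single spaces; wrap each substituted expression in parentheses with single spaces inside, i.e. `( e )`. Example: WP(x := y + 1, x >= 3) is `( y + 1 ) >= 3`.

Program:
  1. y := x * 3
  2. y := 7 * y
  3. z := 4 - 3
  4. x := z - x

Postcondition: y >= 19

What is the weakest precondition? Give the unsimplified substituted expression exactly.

Answer: ( 7 * ( x * 3 ) ) >= 19

Derivation:
post: y >= 19
stmt 4: x := z - x  -- replace 0 occurrence(s) of x with (z - x)
  => y >= 19
stmt 3: z := 4 - 3  -- replace 0 occurrence(s) of z with (4 - 3)
  => y >= 19
stmt 2: y := 7 * y  -- replace 1 occurrence(s) of y with (7 * y)
  => ( 7 * y ) >= 19
stmt 1: y := x * 3  -- replace 1 occurrence(s) of y with (x * 3)
  => ( 7 * ( x * 3 ) ) >= 19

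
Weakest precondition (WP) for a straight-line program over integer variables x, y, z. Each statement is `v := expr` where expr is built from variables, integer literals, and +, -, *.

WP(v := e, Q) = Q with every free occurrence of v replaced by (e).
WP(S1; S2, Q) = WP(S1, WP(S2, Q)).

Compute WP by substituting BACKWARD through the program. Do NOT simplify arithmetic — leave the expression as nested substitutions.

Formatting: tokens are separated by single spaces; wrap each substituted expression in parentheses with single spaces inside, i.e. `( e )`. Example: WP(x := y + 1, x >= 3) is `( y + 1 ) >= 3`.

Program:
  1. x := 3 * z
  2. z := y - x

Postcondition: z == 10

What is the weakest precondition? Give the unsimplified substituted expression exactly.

post: z == 10
stmt 2: z := y - x  -- replace 1 occurrence(s) of z with (y - x)
  => ( y - x ) == 10
stmt 1: x := 3 * z  -- replace 1 occurrence(s) of x with (3 * z)
  => ( y - ( 3 * z ) ) == 10

Answer: ( y - ( 3 * z ) ) == 10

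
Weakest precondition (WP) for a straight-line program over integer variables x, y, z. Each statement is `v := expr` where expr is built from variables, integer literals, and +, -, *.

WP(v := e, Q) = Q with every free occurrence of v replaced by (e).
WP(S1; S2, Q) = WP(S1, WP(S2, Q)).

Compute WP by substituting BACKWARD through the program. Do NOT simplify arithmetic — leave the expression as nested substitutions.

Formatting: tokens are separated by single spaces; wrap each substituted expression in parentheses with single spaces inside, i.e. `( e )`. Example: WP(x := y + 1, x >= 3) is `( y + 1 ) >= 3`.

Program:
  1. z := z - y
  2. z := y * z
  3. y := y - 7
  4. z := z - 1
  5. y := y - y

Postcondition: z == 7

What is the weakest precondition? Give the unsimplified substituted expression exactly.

post: z == 7
stmt 5: y := y - y  -- replace 0 occurrence(s) of y with (y - y)
  => z == 7
stmt 4: z := z - 1  -- replace 1 occurrence(s) of z with (z - 1)
  => ( z - 1 ) == 7
stmt 3: y := y - 7  -- replace 0 occurrence(s) of y with (y - 7)
  => ( z - 1 ) == 7
stmt 2: z := y * z  -- replace 1 occurrence(s) of z with (y * z)
  => ( ( y * z ) - 1 ) == 7
stmt 1: z := z - y  -- replace 1 occurrence(s) of z with (z - y)
  => ( ( y * ( z - y ) ) - 1 ) == 7

Answer: ( ( y * ( z - y ) ) - 1 ) == 7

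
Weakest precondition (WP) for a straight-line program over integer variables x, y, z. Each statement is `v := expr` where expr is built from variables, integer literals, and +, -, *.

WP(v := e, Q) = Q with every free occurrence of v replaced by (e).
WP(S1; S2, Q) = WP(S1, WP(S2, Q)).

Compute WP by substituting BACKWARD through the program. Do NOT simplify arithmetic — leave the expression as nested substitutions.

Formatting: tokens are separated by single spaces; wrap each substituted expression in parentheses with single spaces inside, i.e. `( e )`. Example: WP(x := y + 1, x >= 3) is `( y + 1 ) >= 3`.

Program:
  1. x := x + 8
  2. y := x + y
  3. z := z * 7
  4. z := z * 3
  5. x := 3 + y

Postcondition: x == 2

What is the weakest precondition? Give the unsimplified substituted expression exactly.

Answer: ( 3 + ( ( x + 8 ) + y ) ) == 2

Derivation:
post: x == 2
stmt 5: x := 3 + y  -- replace 1 occurrence(s) of x with (3 + y)
  => ( 3 + y ) == 2
stmt 4: z := z * 3  -- replace 0 occurrence(s) of z with (z * 3)
  => ( 3 + y ) == 2
stmt 3: z := z * 7  -- replace 0 occurrence(s) of z with (z * 7)
  => ( 3 + y ) == 2
stmt 2: y := x + y  -- replace 1 occurrence(s) of y with (x + y)
  => ( 3 + ( x + y ) ) == 2
stmt 1: x := x + 8  -- replace 1 occurrence(s) of x with (x + 8)
  => ( 3 + ( ( x + 8 ) + y ) ) == 2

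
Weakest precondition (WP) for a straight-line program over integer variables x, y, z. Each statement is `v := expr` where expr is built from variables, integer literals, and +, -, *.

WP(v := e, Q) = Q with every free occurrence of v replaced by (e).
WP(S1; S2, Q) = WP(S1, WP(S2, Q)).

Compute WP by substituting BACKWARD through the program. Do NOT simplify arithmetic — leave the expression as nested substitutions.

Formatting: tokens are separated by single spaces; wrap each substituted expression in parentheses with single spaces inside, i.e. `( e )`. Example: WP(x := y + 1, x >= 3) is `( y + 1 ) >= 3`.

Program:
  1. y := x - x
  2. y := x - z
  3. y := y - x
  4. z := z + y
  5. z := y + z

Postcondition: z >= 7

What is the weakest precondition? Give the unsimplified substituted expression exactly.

post: z >= 7
stmt 5: z := y + z  -- replace 1 occurrence(s) of z with (y + z)
  => ( y + z ) >= 7
stmt 4: z := z + y  -- replace 1 occurrence(s) of z with (z + y)
  => ( y + ( z + y ) ) >= 7
stmt 3: y := y - x  -- replace 2 occurrence(s) of y with (y - x)
  => ( ( y - x ) + ( z + ( y - x ) ) ) >= 7
stmt 2: y := x - z  -- replace 2 occurrence(s) of y with (x - z)
  => ( ( ( x - z ) - x ) + ( z + ( ( x - z ) - x ) ) ) >= 7
stmt 1: y := x - x  -- replace 0 occurrence(s) of y with (x - x)
  => ( ( ( x - z ) - x ) + ( z + ( ( x - z ) - x ) ) ) >= 7

Answer: ( ( ( x - z ) - x ) + ( z + ( ( x - z ) - x ) ) ) >= 7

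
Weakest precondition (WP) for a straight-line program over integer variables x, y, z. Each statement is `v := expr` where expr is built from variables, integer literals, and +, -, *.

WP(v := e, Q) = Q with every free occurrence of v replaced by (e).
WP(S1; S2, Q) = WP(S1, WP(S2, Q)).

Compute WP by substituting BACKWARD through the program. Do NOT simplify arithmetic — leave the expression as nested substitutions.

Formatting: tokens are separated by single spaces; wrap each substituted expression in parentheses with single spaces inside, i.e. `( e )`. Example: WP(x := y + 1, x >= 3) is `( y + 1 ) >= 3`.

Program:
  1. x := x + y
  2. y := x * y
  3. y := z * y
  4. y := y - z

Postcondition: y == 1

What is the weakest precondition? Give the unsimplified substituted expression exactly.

Answer: ( ( z * ( ( x + y ) * y ) ) - z ) == 1

Derivation:
post: y == 1
stmt 4: y := y - z  -- replace 1 occurrence(s) of y with (y - z)
  => ( y - z ) == 1
stmt 3: y := z * y  -- replace 1 occurrence(s) of y with (z * y)
  => ( ( z * y ) - z ) == 1
stmt 2: y := x * y  -- replace 1 occurrence(s) of y with (x * y)
  => ( ( z * ( x * y ) ) - z ) == 1
stmt 1: x := x + y  -- replace 1 occurrence(s) of x with (x + y)
  => ( ( z * ( ( x + y ) * y ) ) - z ) == 1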